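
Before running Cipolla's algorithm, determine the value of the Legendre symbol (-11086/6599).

Pull out -1: (-11086/6599) = (-1/6599)·(11086/6599). Since 6599 ≡ 3 (mod 4), (-1/6599) = -1. Now have -(11086/6599).
Reduce the numerator: 11086 ≡ 4487 (mod 6599), so (11086/6599) = (4487/6599).
Both 4487 ≡ 3 and 6599 ≡ 3 (mod 4), so reciprocity gives (4487/6599) = -(6599/4487). Reduce: 6599 ≡ 2112 (mod 4487). Now have (2112/4487).
Factor out 2: 2112 = 2^6·33. Since 4487 ≡ 7 (mod 8), (2/4487) = +1, and (2/4487)^6 = +1. Now have (33/4487).
33 ≡ 1 (mod 4), so quadratic reciprocity gives (33/4487) = (4487/33). Reduce: 4487 ≡ 32 (mod 33). Now have (32/33).
Factor out 2: 32 = 2^5. Since 33 ≡ 1 (mod 8), (2/33) = +1, and (2/33)^5 = +1. Now have (1/33).
(1/33) = 1. Collecting the sign factors: 1.

1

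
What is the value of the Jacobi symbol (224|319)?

(224|319)
  = (7|319)    [319 ≡ 7 mod 8 ⇒ (2|319)^5 = +1]
  = -(319|7)    [QR: both ≡ 3 mod 4, sign flips]
  = -(4|7)    [319 ≡ 4 mod 7]
  = -(1|7)    [7 ≡ 7 mod 8 ⇒ (2|7)^2 = +1]
  = -1    [(1|7) = 1]

-1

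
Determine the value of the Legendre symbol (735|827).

-1

Both 735 ≡ 3 and 827 ≡ 3 (mod 4), so reciprocity gives (735|827) = -(827|735). Reduce: 827 ≡ 92 (mod 735). Now have -(92|735).
Factor out 2: 92 = 2^2·23. Since 735 ≡ 7 (mod 8), (2|735) = +1, and (2|735)^2 = +1. Now have -(23|735).
Both 23 ≡ 3 and 735 ≡ 3 (mod 4), so reciprocity gives (23|735) = -(735|23). Reduce: 735 ≡ 22 (mod 23). Now have (22|23).
Factor out 2: 22 = 2·11. Since 23 ≡ 7 (mod 8), (2|23) = +1. Now have (11|23).
Both 11 ≡ 3 and 23 ≡ 3 (mod 4), so reciprocity gives (11|23) = -(23|11). Reduce: 23 ≡ 1 (mod 11). Now have -(1|11).
(1|11) = 1. Collecting the sign factors: -1.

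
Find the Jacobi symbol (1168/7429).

(1168/7429)
  = (73/7429)    [7429 ≡ 5 mod 8 ⇒ (2/7429)^4 = +1]
  = (7429/73)    [QR: 73 ≡ 1 mod 4, sign kept]
  = (56/73)    [7429 ≡ 56 mod 73]
  = (7/73)    [73 ≡ 1 mod 8 ⇒ (2/73)^3 = +1]
  = (73/7)    [QR: 73 ≡ 1 mod 4, sign kept]
  = (3/7)    [73 ≡ 3 mod 7]
  = -(7/3)    [QR: both ≡ 3 mod 4, sign flips]
  = -(1/3)    [7 ≡ 1 mod 3]
  = -1    [(1/3) = 1]

-1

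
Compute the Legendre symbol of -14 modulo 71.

Reduce the numerator: -14 ≡ 57 (mod 71), so (-14/71) = (57/71).
57 ≡ 1 (mod 4), so quadratic reciprocity gives (57/71) = (71/57). Reduce: 71 ≡ 14 (mod 57). Now have (14/57).
Factor out 2: 14 = 2·7. Since 57 ≡ 1 (mod 8), (2/57) = +1. Now have (7/57).
57 ≡ 1 (mod 4), so quadratic reciprocity gives (7/57) = (57/7). Reduce: 57 ≡ 1 (mod 7). Now have (1/7).
(1/7) = 1. Collecting the sign factors: 1.

1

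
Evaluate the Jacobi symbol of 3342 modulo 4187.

(3342 / 4187)
  = -(1671 / 4187)    [4187 ≡ 3 mod 8 ⇒ (2 / 4187) = -1]
  = (4187 / 1671)    [QR: both ≡ 3 mod 4, sign flips]
  = (845 / 1671)    [4187 ≡ 845 mod 1671]
  = (1671 / 845)    [QR: 845 ≡ 1 mod 4, sign kept]
  = (826 / 845)    [1671 ≡ 826 mod 845]
  = -(413 / 845)    [845 ≡ 5 mod 8 ⇒ (2 / 845) = -1]
  = -(845 / 413)    [QR: 413 ≡ 1 mod 4, sign kept]
  = -(19 / 413)    [845 ≡ 19 mod 413]
  = -(413 / 19)    [QR: 413 ≡ 1 mod 4, sign kept]
  = -(14 / 19)    [413 ≡ 14 mod 19]
  = (7 / 19)    [19 ≡ 3 mod 8 ⇒ (2 / 19) = -1]
  = -(19 / 7)    [QR: both ≡ 3 mod 4, sign flips]
  = -(5 / 7)    [19 ≡ 5 mod 7]
  = -(7 / 5)    [QR: 5 ≡ 1 mod 4, sign kept]
  = -(2 / 5)    [7 ≡ 2 mod 5]
  = (1 / 5)    [5 ≡ 5 mod 8 ⇒ (2 / 5) = -1]
  = 1    [(1 / 5) = 1]

1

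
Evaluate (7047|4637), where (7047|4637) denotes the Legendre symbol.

1

(7047|4637)
  = (2410|4637)    [7047 ≡ 2410 mod 4637]
  = -(1205|4637)    [4637 ≡ 5 mod 8 ⇒ (2|4637) = -1]
  = -(4637|1205)    [QR: 1205 ≡ 1 mod 4, sign kept]
  = -(1022|1205)    [4637 ≡ 1022 mod 1205]
  = (511|1205)    [1205 ≡ 5 mod 8 ⇒ (2|1205) = -1]
  = (1205|511)    [QR: 1205 ≡ 1 mod 4, sign kept]
  = (183|511)    [1205 ≡ 183 mod 511]
  = -(511|183)    [QR: both ≡ 3 mod 4, sign flips]
  = -(145|183)    [511 ≡ 145 mod 183]
  = -(183|145)    [QR: 145 ≡ 1 mod 4, sign kept]
  = -(38|145)    [183 ≡ 38 mod 145]
  = -(19|145)    [145 ≡ 1 mod 8 ⇒ (2|145) = +1]
  = -(145|19)    [QR: 145 ≡ 1 mod 4, sign kept]
  = -(12|19)    [145 ≡ 12 mod 19]
  = -(3|19)    [19 ≡ 3 mod 8 ⇒ (2|19)^2 = +1]
  = (19|3)    [QR: both ≡ 3 mod 4, sign flips]
  = (1|3)    [19 ≡ 1 mod 3]
  = 1    [(1|3) = 1]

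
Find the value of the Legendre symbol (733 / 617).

-1

(733 / 617)
  = (116 / 617)    [733 ≡ 116 mod 617]
  = (29 / 617)    [617 ≡ 1 mod 8 ⇒ (2 / 617)^2 = +1]
  = (617 / 29)    [QR: 29 ≡ 1 mod 4, sign kept]
  = (8 / 29)    [617 ≡ 8 mod 29]
  = -(1 / 29)    [29 ≡ 5 mod 8 ⇒ (2 / 29)^3 = -1]
  = -1    [(1 / 29) = 1]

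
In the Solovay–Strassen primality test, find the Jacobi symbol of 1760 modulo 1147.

(1760/1147)
  = (613/1147)    [1760 ≡ 613 mod 1147]
  = (1147/613)    [QR: 613 ≡ 1 mod 4, sign kept]
  = (534/613)    [1147 ≡ 534 mod 613]
  = -(267/613)    [613 ≡ 5 mod 8 ⇒ (2/613) = -1]
  = -(613/267)    [QR: 613 ≡ 1 mod 4, sign kept]
  = -(79/267)    [613 ≡ 79 mod 267]
  = (267/79)    [QR: both ≡ 3 mod 4, sign flips]
  = (30/79)    [267 ≡ 30 mod 79]
  = (15/79)    [79 ≡ 7 mod 8 ⇒ (2/79) = +1]
  = -(79/15)    [QR: both ≡ 3 mod 4, sign flips]
  = -(4/15)    [79 ≡ 4 mod 15]
  = -(1/15)    [15 ≡ 7 mod 8 ⇒ (2/15)^2 = +1]
  = -1    [(1/15) = 1]

-1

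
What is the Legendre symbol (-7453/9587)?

-1

(-7453/9587)
  = -(7453/9587)    [9587 ≡ 3 mod 4 ⇒ (-1/9587) = -1]
  = -(9587/7453)    [QR: 7453 ≡ 1 mod 4, sign kept]
  = -(2134/7453)    [9587 ≡ 2134 mod 7453]
  = (1067/7453)    [7453 ≡ 5 mod 8 ⇒ (2/7453) = -1]
  = (7453/1067)    [QR: 7453 ≡ 1 mod 4, sign kept]
  = (1051/1067)    [7453 ≡ 1051 mod 1067]
  = -(1067/1051)    [QR: both ≡ 3 mod 4, sign flips]
  = -(16/1051)    [1067 ≡ 16 mod 1051]
  = -(1/1051)    [1051 ≡ 3 mod 8 ⇒ (2/1051)^4 = +1]
  = -1    [(1/1051) = 1]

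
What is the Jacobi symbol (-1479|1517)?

-1

Pull out -1: (-1479|1517) = (-1|1517)·(1479|1517). Since 1517 ≡ 1 (mod 4), (-1|1517) = +1. Now have (1479|1517).
1517 ≡ 1 (mod 4), so quadratic reciprocity gives (1479|1517) = (1517|1479). Reduce: 1517 ≡ 38 (mod 1479). Now have (38|1479).
Factor out 2: 38 = 2·19. Since 1479 ≡ 7 (mod 8), (2|1479) = +1. Now have (19|1479).
Both 19 ≡ 3 and 1479 ≡ 3 (mod 4), so reciprocity gives (19|1479) = -(1479|19). Reduce: 1479 ≡ 16 (mod 19). Now have -(16|19).
Factor out 2: 16 = 2^4. Since 19 ≡ 3 (mod 8), (2|19) = -1, and (2|19)^4 = +1. Now have -(1|19).
(1|19) = 1. Collecting the sign factors: -1.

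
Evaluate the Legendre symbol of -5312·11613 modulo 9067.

1

By multiplicativity, (-5312·11613|9067) = (-5312|9067)·(11613|9067).
First factor (-5312|9067):
Pull out -1: (-5312|9067) = (-1|9067)·(5312|9067). Since 9067 ≡ 3 (mod 4), (-1|9067) = -1. Now have -(5312|9067).
Factor out 2: 5312 = 2^6·83. Since 9067 ≡ 3 (mod 8), (2|9067) = -1, and (2|9067)^6 = +1. Now have -(83|9067).
Both 83 ≡ 3 and 9067 ≡ 3 (mod 4), so reciprocity gives (83|9067) = -(9067|83). Reduce: 9067 ≡ 20 (mod 83). Now have (20|83).
Factor out 2: 20 = 2^2·5. Since 83 ≡ 3 (mod 8), (2|83) = -1, and (2|83)^2 = +1. Now have (5|83).
5 ≡ 1 (mod 4), so quadratic reciprocity gives (5|83) = (83|5). Reduce: 83 ≡ 3 (mod 5). Now have (3|5).
5 ≡ 1 (mod 4), so quadratic reciprocity gives (3|5) = (5|3). Reduce: 5 ≡ 2 (mod 3). Now have (2|3).
Factor out 2: 2 = 2. Since 3 ≡ 3 (mod 8), (2|3) = -1. Now have -(1|3).
(1|3) = 1. Collecting the sign factors: -1.
Second factor (11613|9067):
Reduce the numerator: 11613 ≡ 2546 (mod 9067), so (11613|9067) = (2546|9067).
Factor out 2: 2546 = 2·1273. Since 9067 ≡ 3 (mod 8), (2|9067) = -1. Now have -(1273|9067).
1273 ≡ 1 (mod 4), so quadratic reciprocity gives (1273|9067) = (9067|1273). Reduce: 9067 ≡ 156 (mod 1273). Now have -(156|1273).
Factor out 2: 156 = 2^2·39. Since 1273 ≡ 1 (mod 8), (2|1273) = +1, and (2|1273)^2 = +1. Now have -(39|1273).
1273 ≡ 1 (mod 4), so quadratic reciprocity gives (39|1273) = (1273|39). Reduce: 1273 ≡ 25 (mod 39). Now have -(25|39).
25 ≡ 1 (mod 4), so quadratic reciprocity gives (25|39) = (39|25). Reduce: 39 ≡ 14 (mod 25). Now have -(14|25).
Factor out 2: 14 = 2·7. Since 25 ≡ 1 (mod 8), (2|25) = +1. Now have -(7|25).
25 ≡ 1 (mod 4), so quadratic reciprocity gives (7|25) = (25|7). Reduce: 25 ≡ 4 (mod 7). Now have -(4|7).
Factor out 2: 4 = 2^2. Since 7 ≡ 7 (mod 8), (2|7) = +1, and (2|7)^2 = +1. Now have -(1|7).
(1|7) = 1. Collecting the sign factors: -1.
Product: (-1)·(-1) = 1.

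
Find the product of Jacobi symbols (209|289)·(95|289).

1

By multiplicativity, (209·95|289) = (209|289)·(95|289).
First factor (209|289):
209 ≡ 1 (mod 4), so quadratic reciprocity gives (209|289) = (289|209). Reduce: 289 ≡ 80 (mod 209). Now have (80|209).
Factor out 2: 80 = 2^4·5. Since 209 ≡ 1 (mod 8), (2|209) = +1, and (2|209)^4 = +1. Now have (5|209).
5 ≡ 1 (mod 4), so quadratic reciprocity gives (5|209) = (209|5). Reduce: 209 ≡ 4 (mod 5). Now have (4|5).
Factor out 2: 4 = 2^2. Since 5 ≡ 5 (mod 8), (2|5) = -1, and (2|5)^2 = +1. Now have (1|5).
(1|5) = 1. Collecting the sign factors: 1.
Second factor (95|289):
289 ≡ 1 (mod 4), so quadratic reciprocity gives (95|289) = (289|95). Reduce: 289 ≡ 4 (mod 95). Now have (4|95).
Factor out 2: 4 = 2^2. Since 95 ≡ 7 (mod 8), (2|95) = +1, and (2|95)^2 = +1. Now have (1|95).
(1|95) = 1. Collecting the sign factors: 1.
Product: (1)·(1) = 1.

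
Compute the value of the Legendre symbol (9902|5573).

-1

Reduce the numerator: 9902 ≡ 4329 (mod 5573), so (9902|5573) = (4329|5573).
4329 ≡ 1 (mod 4), so quadratic reciprocity gives (4329|5573) = (5573|4329). Reduce: 5573 ≡ 1244 (mod 4329). Now have (1244|4329).
Factor out 2: 1244 = 2^2·311. Since 4329 ≡ 1 (mod 8), (2|4329) = +1, and (2|4329)^2 = +1. Now have (311|4329).
4329 ≡ 1 (mod 4), so quadratic reciprocity gives (311|4329) = (4329|311). Reduce: 4329 ≡ 286 (mod 311). Now have (286|311).
Factor out 2: 286 = 2·143. Since 311 ≡ 7 (mod 8), (2|311) = +1. Now have (143|311).
Both 143 ≡ 3 and 311 ≡ 3 (mod 4), so reciprocity gives (143|311) = -(311|143). Reduce: 311 ≡ 25 (mod 143). Now have -(25|143).
25 ≡ 1 (mod 4), so quadratic reciprocity gives (25|143) = (143|25). Reduce: 143 ≡ 18 (mod 25). Now have -(18|25).
Factor out 2: 18 = 2·9. Since 25 ≡ 1 (mod 8), (2|25) = +1. Now have -(9|25).
9 ≡ 1 (mod 4), so quadratic reciprocity gives (9|25) = (25|9). Reduce: 25 ≡ 7 (mod 9). Now have -(7|9).
9 ≡ 1 (mod 4), so quadratic reciprocity gives (7|9) = (9|7). Reduce: 9 ≡ 2 (mod 7). Now have -(2|7).
Factor out 2: 2 = 2. Since 7 ≡ 7 (mod 8), (2|7) = +1. Now have -(1|7).
(1|7) = 1. Collecting the sign factors: -1.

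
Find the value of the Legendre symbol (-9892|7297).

-1

Reduce the numerator: -9892 ≡ 4702 (mod 7297), so (-9892|7297) = (4702|7297).
Factor out 2: 4702 = 2·2351. Since 7297 ≡ 1 (mod 8), (2|7297) = +1. Now have (2351|7297).
7297 ≡ 1 (mod 4), so quadratic reciprocity gives (2351|7297) = (7297|2351). Reduce: 7297 ≡ 244 (mod 2351). Now have (244|2351).
Factor out 2: 244 = 2^2·61. Since 2351 ≡ 7 (mod 8), (2|2351) = +1, and (2|2351)^2 = +1. Now have (61|2351).
61 ≡ 1 (mod 4), so quadratic reciprocity gives (61|2351) = (2351|61). Reduce: 2351 ≡ 33 (mod 61). Now have (33|61).
33 ≡ 1 (mod 4), so quadratic reciprocity gives (33|61) = (61|33). Reduce: 61 ≡ 28 (mod 33). Now have (28|33).
Factor out 2: 28 = 2^2·7. Since 33 ≡ 1 (mod 8), (2|33) = +1, and (2|33)^2 = +1. Now have (7|33).
33 ≡ 1 (mod 4), so quadratic reciprocity gives (7|33) = (33|7). Reduce: 33 ≡ 5 (mod 7). Now have (5|7).
5 ≡ 1 (mod 4), so quadratic reciprocity gives (5|7) = (7|5). Reduce: 7 ≡ 2 (mod 5). Now have (2|5).
Factor out 2: 2 = 2. Since 5 ≡ 5 (mod 8), (2|5) = -1. Now have -(1|5).
(1|5) = 1. Collecting the sign factors: -1.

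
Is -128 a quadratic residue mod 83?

Reduce the numerator: -128 ≡ 38 (mod 83), so (-128/83) = (38/83).
Factor out 2: 38 = 2·19. Since 83 ≡ 3 (mod 8), (2/83) = -1. Now have -(19/83).
Both 19 ≡ 3 and 83 ≡ 3 (mod 4), so reciprocity gives (19/83) = -(83/19). Reduce: 83 ≡ 7 (mod 19). Now have (7/19).
Both 7 ≡ 3 and 19 ≡ 3 (mod 4), so reciprocity gives (7/19) = -(19/7). Reduce: 19 ≡ 5 (mod 7). Now have -(5/7).
5 ≡ 1 (mod 4), so quadratic reciprocity gives (5/7) = (7/5). Reduce: 7 ≡ 2 (mod 5). Now have -(2/5).
Factor out 2: 2 = 2. Since 5 ≡ 5 (mod 8), (2/5) = -1. Now have (1/5).
(1/5) = 1. Collecting the sign factors: 1.
The Legendre symbol is 1, so x^2 ≡ -128 (mod 83) has solution.

yes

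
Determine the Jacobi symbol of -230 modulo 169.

(-230/169)
  = (108/169)    [-230 ≡ 108 mod 169]
  = (27/169)    [169 ≡ 1 mod 8 ⇒ (2/169)^2 = +1]
  = (169/27)    [QR: 169 ≡ 1 mod 4, sign kept]
  = (7/27)    [169 ≡ 7 mod 27]
  = -(27/7)    [QR: both ≡ 3 mod 4, sign flips]
  = -(6/7)    [27 ≡ 6 mod 7]
  = -(3/7)    [7 ≡ 7 mod 8 ⇒ (2/7) = +1]
  = (7/3)    [QR: both ≡ 3 mod 4, sign flips]
  = (1/3)    [7 ≡ 1 mod 3]
  = 1    [(1/3) = 1]

1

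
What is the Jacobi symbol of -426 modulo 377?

1

Pull out -1: (-426 / 377) = (-1 / 377)·(426 / 377). Since 377 ≡ 1 (mod 4), (-1 / 377) = +1. Now have (426 / 377).
Reduce the numerator: 426 ≡ 49 (mod 377), so (426 / 377) = (49 / 377).
49 ≡ 1 (mod 4), so quadratic reciprocity gives (49 / 377) = (377 / 49). Reduce: 377 ≡ 34 (mod 49). Now have (34 / 49).
Factor out 2: 34 = 2·17. Since 49 ≡ 1 (mod 8), (2 / 49) = +1. Now have (17 / 49).
17 ≡ 1 (mod 4), so quadratic reciprocity gives (17 / 49) = (49 / 17). Reduce: 49 ≡ 15 (mod 17). Now have (15 / 17).
17 ≡ 1 (mod 4), so quadratic reciprocity gives (15 / 17) = (17 / 15). Reduce: 17 ≡ 2 (mod 15). Now have (2 / 15).
Factor out 2: 2 = 2. Since 15 ≡ 7 (mod 8), (2 / 15) = +1. Now have (1 / 15).
(1 / 15) = 1. Collecting the sign factors: 1.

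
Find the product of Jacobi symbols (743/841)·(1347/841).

1

By multiplicativity, (743·1347/841) = (743/841)·(1347/841).
First factor (743/841):
(743/841)
  = (841/743)    [QR: 841 ≡ 1 mod 4, sign kept]
  = (98/743)    [841 ≡ 98 mod 743]
  = (49/743)    [743 ≡ 7 mod 8 ⇒ (2/743) = +1]
  = (743/49)    [QR: 49 ≡ 1 mod 4, sign kept]
  = (8/49)    [743 ≡ 8 mod 49]
  = (1/49)    [49 ≡ 1 mod 8 ⇒ (2/49)^3 = +1]
  = 1    [(1/49) = 1]
Second factor (1347/841):
(1347/841)
  = (506/841)    [1347 ≡ 506 mod 841]
  = (253/841)    [841 ≡ 1 mod 8 ⇒ (2/841) = +1]
  = (841/253)    [QR: 253 ≡ 1 mod 4, sign kept]
  = (82/253)    [841 ≡ 82 mod 253]
  = -(41/253)    [253 ≡ 5 mod 8 ⇒ (2/253) = -1]
  = -(253/41)    [QR: 41 ≡ 1 mod 4, sign kept]
  = -(7/41)    [253 ≡ 7 mod 41]
  = -(41/7)    [QR: 41 ≡ 1 mod 4, sign kept]
  = -(6/7)    [41 ≡ 6 mod 7]
  = -(3/7)    [7 ≡ 7 mod 8 ⇒ (2/7) = +1]
  = (7/3)    [QR: both ≡ 3 mod 4, sign flips]
  = (1/3)    [7 ≡ 1 mod 3]
  = 1    [(1/3) = 1]
Product: (1)·(1) = 1.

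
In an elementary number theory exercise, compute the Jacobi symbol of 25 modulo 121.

25 ≡ 1 (mod 4), so quadratic reciprocity gives (25/121) = (121/25). Reduce: 121 ≡ 21 (mod 25). Now have (21/25).
21 ≡ 1 (mod 4), so quadratic reciprocity gives (21/25) = (25/21). Reduce: 25 ≡ 4 (mod 21). Now have (4/21).
Factor out 2: 4 = 2^2. Since 21 ≡ 5 (mod 8), (2/21) = -1, and (2/21)^2 = +1. Now have (1/21).
(1/21) = 1. Collecting the sign factors: 1.

1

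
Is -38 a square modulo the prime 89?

Pull out -1: (-38/89) = (-1/89)·(38/89). Since 89 ≡ 1 (mod 4), (-1/89) = +1. Now have (38/89).
Factor out 2: 38 = 2·19. Since 89 ≡ 1 (mod 8), (2/89) = +1. Now have (19/89).
89 ≡ 1 (mod 4), so quadratic reciprocity gives (19/89) = (89/19). Reduce: 89 ≡ 13 (mod 19). Now have (13/19).
13 ≡ 1 (mod 4), so quadratic reciprocity gives (13/19) = (19/13). Reduce: 19 ≡ 6 (mod 13). Now have (6/13).
Factor out 2: 6 = 2·3. Since 13 ≡ 5 (mod 8), (2/13) = -1. Now have -(3/13).
13 ≡ 1 (mod 4), so quadratic reciprocity gives (3/13) = (13/3). Reduce: 13 ≡ 1 (mod 3). Now have -(1/3).
(1/3) = 1. Collecting the sign factors: -1.
The Legendre symbol is -1, so x^2 ≡ -38 (mod 89) has no solution.

no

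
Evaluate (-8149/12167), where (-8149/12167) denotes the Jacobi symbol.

(-8149/12167)
  = -(8149/12167)    [12167 ≡ 3 mod 4 ⇒ (-1/12167) = -1]
  = -(12167/8149)    [QR: 8149 ≡ 1 mod 4, sign kept]
  = -(4018/8149)    [12167 ≡ 4018 mod 8149]
  = (2009/8149)    [8149 ≡ 5 mod 8 ⇒ (2/8149) = -1]
  = (8149/2009)    [QR: 2009 ≡ 1 mod 4, sign kept]
  = (113/2009)    [8149 ≡ 113 mod 2009]
  = (2009/113)    [QR: 113 ≡ 1 mod 4, sign kept]
  = (88/113)    [2009 ≡ 88 mod 113]
  = (11/113)    [113 ≡ 1 mod 8 ⇒ (2/113)^3 = +1]
  = (113/11)    [QR: 113 ≡ 1 mod 4, sign kept]
  = (3/11)    [113 ≡ 3 mod 11]
  = -(11/3)    [QR: both ≡ 3 mod 4, sign flips]
  = -(2/3)    [11 ≡ 2 mod 3]
  = (1/3)    [3 ≡ 3 mod 8 ⇒ (2/3) = -1]
  = 1    [(1/3) = 1]

1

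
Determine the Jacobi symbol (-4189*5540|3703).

-1

By multiplicativity, (-4189·5540|3703) = (-4189|3703)·(5540|3703).
First factor (-4189|3703):
(-4189|3703)
  = -(4189|3703)    [3703 ≡ 3 mod 4 ⇒ (-1|3703) = -1]
  = -(486|3703)    [4189 ≡ 486 mod 3703]
  = -(243|3703)    [3703 ≡ 7 mod 8 ⇒ (2|3703) = +1]
  = (3703|243)    [QR: both ≡ 3 mod 4, sign flips]
  = (58|243)    [3703 ≡ 58 mod 243]
  = -(29|243)    [243 ≡ 3 mod 8 ⇒ (2|243) = -1]
  = -(243|29)    [QR: 29 ≡ 1 mod 4, sign kept]
  = -(11|29)    [243 ≡ 11 mod 29]
  = -(29|11)    [QR: 29 ≡ 1 mod 4, sign kept]
  = -(7|11)    [29 ≡ 7 mod 11]
  = (11|7)    [QR: both ≡ 3 mod 4, sign flips]
  = (4|7)    [11 ≡ 4 mod 7]
  = (1|7)    [7 ≡ 7 mod 8 ⇒ (2|7)^2 = +1]
  = 1    [(1|7) = 1]
Second factor (5540|3703):
(5540|3703)
  = (1837|3703)    [5540 ≡ 1837 mod 3703]
  = (3703|1837)    [QR: 1837 ≡ 1 mod 4, sign kept]
  = (29|1837)    [3703 ≡ 29 mod 1837]
  = (1837|29)    [QR: 29 ≡ 1 mod 4, sign kept]
  = (10|29)    [1837 ≡ 10 mod 29]
  = -(5|29)    [29 ≡ 5 mod 8 ⇒ (2|29) = -1]
  = -(29|5)    [QR: 5 ≡ 1 mod 4, sign kept]
  = -(4|5)    [29 ≡ 4 mod 5]
  = -(1|5)    [5 ≡ 5 mod 8 ⇒ (2|5)^2 = +1]
  = -1    [(1|5) = 1]
Product: (1)·(-1) = -1.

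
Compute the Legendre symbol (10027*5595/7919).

By multiplicativity, (10027·5595/7919) = (10027/7919)·(5595/7919).
First factor (10027/7919):
Reduce the numerator: 10027 ≡ 2108 (mod 7919), so (10027/7919) = (2108/7919).
Factor out 2: 2108 = 2^2·527. Since 7919 ≡ 7 (mod 8), (2/7919) = +1, and (2/7919)^2 = +1. Now have (527/7919).
Both 527 ≡ 3 and 7919 ≡ 3 (mod 4), so reciprocity gives (527/7919) = -(7919/527). Reduce: 7919 ≡ 14 (mod 527). Now have -(14/527).
Factor out 2: 14 = 2·7. Since 527 ≡ 7 (mod 8), (2/527) = +1. Now have -(7/527).
Both 7 ≡ 3 and 527 ≡ 3 (mod 4), so reciprocity gives (7/527) = -(527/7). Reduce: 527 ≡ 2 (mod 7). Now have (2/7).
Factor out 2: 2 = 2. Since 7 ≡ 7 (mod 8), (2/7) = +1. Now have (1/7).
(1/7) = 1. Collecting the sign factors: 1.
Second factor (5595/7919):
Both 5595 ≡ 3 and 7919 ≡ 3 (mod 4), so reciprocity gives (5595/7919) = -(7919/5595). Reduce: 7919 ≡ 2324 (mod 5595). Now have -(2324/5595).
Factor out 2: 2324 = 2^2·581. Since 5595 ≡ 3 (mod 8), (2/5595) = -1, and (2/5595)^2 = +1. Now have -(581/5595).
581 ≡ 1 (mod 4), so quadratic reciprocity gives (581/5595) = (5595/581). Reduce: 5595 ≡ 366 (mod 581). Now have -(366/581).
Factor out 2: 366 = 2·183. Since 581 ≡ 5 (mod 8), (2/581) = -1. Now have (183/581).
581 ≡ 1 (mod 4), so quadratic reciprocity gives (183/581) = (581/183). Reduce: 581 ≡ 32 (mod 183). Now have (32/183).
Factor out 2: 32 = 2^5. Since 183 ≡ 7 (mod 8), (2/183) = +1, and (2/183)^5 = +1. Now have (1/183).
(1/183) = 1. Collecting the sign factors: 1.
Product: (1)·(1) = 1.

1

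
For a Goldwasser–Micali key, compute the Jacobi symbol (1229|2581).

-1

(1229|2581)
  = (2581|1229)    [QR: 1229 ≡ 1 mod 4, sign kept]
  = (123|1229)    [2581 ≡ 123 mod 1229]
  = (1229|123)    [QR: 1229 ≡ 1 mod 4, sign kept]
  = (122|123)    [1229 ≡ 122 mod 123]
  = -(61|123)    [123 ≡ 3 mod 8 ⇒ (2|123) = -1]
  = -(123|61)    [QR: 61 ≡ 1 mod 4, sign kept]
  = -(1|61)    [123 ≡ 1 mod 61]
  = -1    [(1|61) = 1]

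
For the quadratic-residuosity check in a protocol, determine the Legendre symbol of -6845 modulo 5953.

(-6845|5953)
  = (6845|5953)    [5953 ≡ 1 mod 4 ⇒ (-1|5953) = +1]
  = (892|5953)    [6845 ≡ 892 mod 5953]
  = (223|5953)    [5953 ≡ 1 mod 8 ⇒ (2|5953)^2 = +1]
  = (5953|223)    [QR: 5953 ≡ 1 mod 4, sign kept]
  = (155|223)    [5953 ≡ 155 mod 223]
  = -(223|155)    [QR: both ≡ 3 mod 4, sign flips]
  = -(68|155)    [223 ≡ 68 mod 155]
  = -(17|155)    [155 ≡ 3 mod 8 ⇒ (2|155)^2 = +1]
  = -(155|17)    [QR: 17 ≡ 1 mod 4, sign kept]
  = -(2|17)    [155 ≡ 2 mod 17]
  = -(1|17)    [17 ≡ 1 mod 8 ⇒ (2|17) = +1]
  = -1    [(1|17) = 1]

-1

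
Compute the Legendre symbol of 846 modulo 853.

-1

(846/853)
  = -(423/853)    [853 ≡ 5 mod 8 ⇒ (2/853) = -1]
  = -(853/423)    [QR: 853 ≡ 1 mod 4, sign kept]
  = -(7/423)    [853 ≡ 7 mod 423]
  = (423/7)    [QR: both ≡ 3 mod 4, sign flips]
  = (3/7)    [423 ≡ 3 mod 7]
  = -(7/3)    [QR: both ≡ 3 mod 4, sign flips]
  = -(1/3)    [7 ≡ 1 mod 3]
  = -1    [(1/3) = 1]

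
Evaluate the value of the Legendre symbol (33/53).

(33/53)
  = (53/33)    [QR: 33 ≡ 1 mod 4, sign kept]
  = (20/33)    [53 ≡ 20 mod 33]
  = (5/33)    [33 ≡ 1 mod 8 ⇒ (2/33)^2 = +1]
  = (33/5)    [QR: 5 ≡ 1 mod 4, sign kept]
  = (3/5)    [33 ≡ 3 mod 5]
  = (5/3)    [QR: 5 ≡ 1 mod 4, sign kept]
  = (2/3)    [5 ≡ 2 mod 3]
  = -(1/3)    [3 ≡ 3 mod 8 ⇒ (2/3) = -1]
  = -1    [(1/3) = 1]

-1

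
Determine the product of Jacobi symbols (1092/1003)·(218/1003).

By multiplicativity, (1092·218/1003) = (1092/1003)·(218/1003).
First factor (1092/1003):
Reduce the numerator: 1092 ≡ 89 (mod 1003), so (1092/1003) = (89/1003).
89 ≡ 1 (mod 4), so quadratic reciprocity gives (89/1003) = (1003/89). Reduce: 1003 ≡ 24 (mod 89). Now have (24/89).
Factor out 2: 24 = 2^3·3. Since 89 ≡ 1 (mod 8), (2/89) = +1, and (2/89)^3 = +1. Now have (3/89).
89 ≡ 1 (mod 4), so quadratic reciprocity gives (3/89) = (89/3). Reduce: 89 ≡ 2 (mod 3). Now have (2/3).
Factor out 2: 2 = 2. Since 3 ≡ 3 (mod 8), (2/3) = -1. Now have -(1/3).
(1/3) = 1. Collecting the sign factors: -1.
Second factor (218/1003):
Factor out 2: 218 = 2·109. Since 1003 ≡ 3 (mod 8), (2/1003) = -1. Now have -(109/1003).
109 ≡ 1 (mod 4), so quadratic reciprocity gives (109/1003) = (1003/109). Reduce: 1003 ≡ 22 (mod 109). Now have -(22/109).
Factor out 2: 22 = 2·11. Since 109 ≡ 5 (mod 8), (2/109) = -1. Now have (11/109).
109 ≡ 1 (mod 4), so quadratic reciprocity gives (11/109) = (109/11). Reduce: 109 ≡ 10 (mod 11). Now have (10/11).
Factor out 2: 10 = 2·5. Since 11 ≡ 3 (mod 8), (2/11) = -1. Now have -(5/11).
5 ≡ 1 (mod 4), so quadratic reciprocity gives (5/11) = (11/5). Reduce: 11 ≡ 1 (mod 5). Now have -(1/5).
(1/5) = 1. Collecting the sign factors: -1.
Product: (-1)·(-1) = 1.

1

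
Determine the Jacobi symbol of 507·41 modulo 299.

0

By multiplicativity, (507·41 / 299) = (507 / 299)·(41 / 299).
First factor (507 / 299):
(507 / 299)
  = (208 / 299)    [507 ≡ 208 mod 299]
  = (13 / 299)    [299 ≡ 3 mod 8 ⇒ (2 / 299)^4 = +1]
  = (299 / 13)    [QR: 13 ≡ 1 mod 4, sign kept]
  = (0 / 13)    [299 ≡ 0 mod 13]
  = 0    [numerator 0, gcd > 1]
Second factor (41 / 299):
(41 / 299)
  = (299 / 41)    [QR: 41 ≡ 1 mod 4, sign kept]
  = (12 / 41)    [299 ≡ 12 mod 41]
  = (3 / 41)    [41 ≡ 1 mod 8 ⇒ (2 / 41)^2 = +1]
  = (41 / 3)    [QR: 41 ≡ 1 mod 4, sign kept]
  = (2 / 3)    [41 ≡ 2 mod 3]
  = -(1 / 3)    [3 ≡ 3 mod 8 ⇒ (2 / 3) = -1]
  = -1    [(1 / 3) = 1]
Product: (0)·(-1) = 0.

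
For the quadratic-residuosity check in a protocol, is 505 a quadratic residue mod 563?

505 ≡ 1 (mod 4), so quadratic reciprocity gives (505|563) = (563|505). Reduce: 563 ≡ 58 (mod 505). Now have (58|505).
Factor out 2: 58 = 2·29. Since 505 ≡ 1 (mod 8), (2|505) = +1. Now have (29|505).
29 ≡ 1 (mod 4), so quadratic reciprocity gives (29|505) = (505|29). Reduce: 505 ≡ 12 (mod 29). Now have (12|29).
Factor out 2: 12 = 2^2·3. Since 29 ≡ 5 (mod 8), (2|29) = -1, and (2|29)^2 = +1. Now have (3|29).
29 ≡ 1 (mod 4), so quadratic reciprocity gives (3|29) = (29|3). Reduce: 29 ≡ 2 (mod 3). Now have (2|3).
Factor out 2: 2 = 2. Since 3 ≡ 3 (mod 8), (2|3) = -1. Now have -(1|3).
(1|3) = 1. Collecting the sign factors: -1.
(505|563) = -1, and 563 is prime, so 505 is not a quadratic residue mod 563.

no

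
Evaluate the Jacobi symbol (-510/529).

Pull out -1: (-510/529) = (-1/529)·(510/529). Since 529 ≡ 1 (mod 4), (-1/529) = +1. Now have (510/529).
Factor out 2: 510 = 2·255. Since 529 ≡ 1 (mod 8), (2/529) = +1. Now have (255/529).
529 ≡ 1 (mod 4), so quadratic reciprocity gives (255/529) = (529/255). Reduce: 529 ≡ 19 (mod 255). Now have (19/255).
Both 19 ≡ 3 and 255 ≡ 3 (mod 4), so reciprocity gives (19/255) = -(255/19). Reduce: 255 ≡ 8 (mod 19). Now have -(8/19).
Factor out 2: 8 = 2^3. Since 19 ≡ 3 (mod 8), (2/19) = -1, and (2/19)^3 = -1. Now have (1/19).
(1/19) = 1. Collecting the sign factors: 1.

1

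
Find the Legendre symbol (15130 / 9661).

1

(15130 / 9661)
  = (5469 / 9661)    [15130 ≡ 5469 mod 9661]
  = (9661 / 5469)    [QR: 5469 ≡ 1 mod 4, sign kept]
  = (4192 / 5469)    [9661 ≡ 4192 mod 5469]
  = -(131 / 5469)    [5469 ≡ 5 mod 8 ⇒ (2 / 5469)^5 = -1]
  = -(5469 / 131)    [QR: 5469 ≡ 1 mod 4, sign kept]
  = -(98 / 131)    [5469 ≡ 98 mod 131]
  = (49 / 131)    [131 ≡ 3 mod 8 ⇒ (2 / 131) = -1]
  = (131 / 49)    [QR: 49 ≡ 1 mod 4, sign kept]
  = (33 / 49)    [131 ≡ 33 mod 49]
  = (49 / 33)    [QR: 33 ≡ 1 mod 4, sign kept]
  = (16 / 33)    [49 ≡ 16 mod 33]
  = (1 / 33)    [33 ≡ 1 mod 8 ⇒ (2 / 33)^4 = +1]
  = 1    [(1 / 33) = 1]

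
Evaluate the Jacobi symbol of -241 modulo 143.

(-241/143)
  = (45/143)    [-241 ≡ 45 mod 143]
  = (143/45)    [QR: 45 ≡ 1 mod 4, sign kept]
  = (8/45)    [143 ≡ 8 mod 45]
  = -(1/45)    [45 ≡ 5 mod 8 ⇒ (2/45)^3 = -1]
  = -1    [(1/45) = 1]

-1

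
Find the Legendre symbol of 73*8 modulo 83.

1

By multiplicativity, (73·8/83) = (73/83)·(8/83).
First factor (73/83):
(73/83)
  = (83/73)    [QR: 73 ≡ 1 mod 4, sign kept]
  = (10/73)    [83 ≡ 10 mod 73]
  = (5/73)    [73 ≡ 1 mod 8 ⇒ (2/73) = +1]
  = (73/5)    [QR: 5 ≡ 1 mod 4, sign kept]
  = (3/5)    [73 ≡ 3 mod 5]
  = (5/3)    [QR: 5 ≡ 1 mod 4, sign kept]
  = (2/3)    [5 ≡ 2 mod 3]
  = -(1/3)    [3 ≡ 3 mod 8 ⇒ (2/3) = -1]
  = -1    [(1/3) = 1]
Second factor (8/83):
(8/83)
  = -(1/83)    [83 ≡ 3 mod 8 ⇒ (2/83)^3 = -1]
  = -1    [(1/83) = 1]
Product: (-1)·(-1) = 1.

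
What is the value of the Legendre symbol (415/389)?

-1

(415/389)
  = (26/389)    [415 ≡ 26 mod 389]
  = -(13/389)    [389 ≡ 5 mod 8 ⇒ (2/389) = -1]
  = -(389/13)    [QR: 13 ≡ 1 mod 4, sign kept]
  = -(12/13)    [389 ≡ 12 mod 13]
  = -(3/13)    [13 ≡ 5 mod 8 ⇒ (2/13)^2 = +1]
  = -(13/3)    [QR: 13 ≡ 1 mod 4, sign kept]
  = -(1/3)    [13 ≡ 1 mod 3]
  = -1    [(1/3) = 1]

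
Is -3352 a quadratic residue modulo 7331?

no

(-3352|7331)
  = -(3352|7331)    [7331 ≡ 3 mod 4 ⇒ (-1|7331) = -1]
  = (419|7331)    [7331 ≡ 3 mod 8 ⇒ (2|7331)^3 = -1]
  = -(7331|419)    [QR: both ≡ 3 mod 4, sign flips]
  = -(208|419)    [7331 ≡ 208 mod 419]
  = -(13|419)    [419 ≡ 3 mod 8 ⇒ (2|419)^4 = +1]
  = -(419|13)    [QR: 13 ≡ 1 mod 4, sign kept]
  = -(3|13)    [419 ≡ 3 mod 13]
  = -(13|3)    [QR: 13 ≡ 1 mod 4, sign kept]
  = -(1|3)    [13 ≡ 1 mod 3]
  = -1    [(1|3) = 1]
(-3352|7331) = -1, and 7331 is prime, so -3352 is not a quadratic residue mod 7331.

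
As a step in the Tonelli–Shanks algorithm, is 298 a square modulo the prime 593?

no

(298/593)
  = (149/593)    [593 ≡ 1 mod 8 ⇒ (2/593) = +1]
  = (593/149)    [QR: 149 ≡ 1 mod 4, sign kept]
  = (146/149)    [593 ≡ 146 mod 149]
  = -(73/149)    [149 ≡ 5 mod 8 ⇒ (2/149) = -1]
  = -(149/73)    [QR: 73 ≡ 1 mod 4, sign kept]
  = -(3/73)    [149 ≡ 3 mod 73]
  = -(73/3)    [QR: 73 ≡ 1 mod 4, sign kept]
  = -(1/3)    [73 ≡ 1 mod 3]
  = -1    [(1/3) = 1]
The Legendre symbol is -1, so x^2 ≡ 298 (mod 593) has no solution.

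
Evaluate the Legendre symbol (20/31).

Factor out 2: 20 = 2^2·5. Since 31 ≡ 7 (mod 8), (2/31) = +1, and (2/31)^2 = +1. Now have (5/31).
5 ≡ 1 (mod 4), so quadratic reciprocity gives (5/31) = (31/5). Reduce: 31 ≡ 1 (mod 5). Now have (1/5).
(1/5) = 1. Collecting the sign factors: 1.

1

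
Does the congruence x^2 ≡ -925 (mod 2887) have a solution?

no

Reduce the numerator: -925 ≡ 1962 (mod 2887), so (-925/2887) = (1962/2887).
Factor out 2: 1962 = 2·981. Since 2887 ≡ 7 (mod 8), (2/2887) = +1. Now have (981/2887).
981 ≡ 1 (mod 4), so quadratic reciprocity gives (981/2887) = (2887/981). Reduce: 2887 ≡ 925 (mod 981). Now have (925/981).
925 ≡ 1 (mod 4), so quadratic reciprocity gives (925/981) = (981/925). Reduce: 981 ≡ 56 (mod 925). Now have (56/925).
Factor out 2: 56 = 2^3·7. Since 925 ≡ 5 (mod 8), (2/925) = -1, and (2/925)^3 = -1. Now have -(7/925).
925 ≡ 1 (mod 4), so quadratic reciprocity gives (7/925) = (925/7). Reduce: 925 ≡ 1 (mod 7). Now have -(1/7).
(1/7) = 1. Collecting the sign factors: -1.
The Legendre symbol is -1, so x^2 ≡ -925 (mod 2887) has no solution.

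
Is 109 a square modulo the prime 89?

Reduce the numerator: 109 ≡ 20 (mod 89), so (109|89) = (20|89).
Factor out 2: 20 = 2^2·5. Since 89 ≡ 1 (mod 8), (2|89) = +1, and (2|89)^2 = +1. Now have (5|89).
5 ≡ 1 (mod 4), so quadratic reciprocity gives (5|89) = (89|5). Reduce: 89 ≡ 4 (mod 5). Now have (4|5).
Factor out 2: 4 = 2^2. Since 5 ≡ 5 (mod 8), (2|5) = -1, and (2|5)^2 = +1. Now have (1|5).
(1|5) = 1. Collecting the sign factors: 1.
The Legendre symbol is 1, so x^2 ≡ 109 (mod 89) has solution.

yes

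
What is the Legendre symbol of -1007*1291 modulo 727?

By multiplicativity, (-1007·1291|727) = (-1007|727)·(1291|727).
First factor (-1007|727):
(-1007|727)
  = (447|727)    [-1007 ≡ 447 mod 727]
  = -(727|447)    [QR: both ≡ 3 mod 4, sign flips]
  = -(280|447)    [727 ≡ 280 mod 447]
  = -(35|447)    [447 ≡ 7 mod 8 ⇒ (2|447)^3 = +1]
  = (447|35)    [QR: both ≡ 3 mod 4, sign flips]
  = (27|35)    [447 ≡ 27 mod 35]
  = -(35|27)    [QR: both ≡ 3 mod 4, sign flips]
  = -(8|27)    [35 ≡ 8 mod 27]
  = (1|27)    [27 ≡ 3 mod 8 ⇒ (2|27)^3 = -1]
  = 1    [(1|27) = 1]
Second factor (1291|727):
(1291|727)
  = (564|727)    [1291 ≡ 564 mod 727]
  = (141|727)    [727 ≡ 7 mod 8 ⇒ (2|727)^2 = +1]
  = (727|141)    [QR: 141 ≡ 1 mod 4, sign kept]
  = (22|141)    [727 ≡ 22 mod 141]
  = -(11|141)    [141 ≡ 5 mod 8 ⇒ (2|141) = -1]
  = -(141|11)    [QR: 141 ≡ 1 mod 4, sign kept]
  = -(9|11)    [141 ≡ 9 mod 11]
  = -(11|9)    [QR: 9 ≡ 1 mod 4, sign kept]
  = -(2|9)    [11 ≡ 2 mod 9]
  = -(1|9)    [9 ≡ 1 mod 8 ⇒ (2|9) = +1]
  = -1    [(1|9) = 1]
Product: (1)·(-1) = -1.

-1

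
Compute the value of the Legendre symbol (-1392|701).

-1

(-1392|701)
  = (1392|701)    [701 ≡ 1 mod 4 ⇒ (-1|701) = +1]
  = (691|701)    [1392 ≡ 691 mod 701]
  = (701|691)    [QR: 701 ≡ 1 mod 4, sign kept]
  = (10|691)    [701 ≡ 10 mod 691]
  = -(5|691)    [691 ≡ 3 mod 8 ⇒ (2|691) = -1]
  = -(691|5)    [QR: 5 ≡ 1 mod 4, sign kept]
  = -(1|5)    [691 ≡ 1 mod 5]
  = -1    [(1|5) = 1]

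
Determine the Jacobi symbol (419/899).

1

(419/899)
  = -(899/419)    [QR: both ≡ 3 mod 4, sign flips]
  = -(61/419)    [899 ≡ 61 mod 419]
  = -(419/61)    [QR: 61 ≡ 1 mod 4, sign kept]
  = -(53/61)    [419 ≡ 53 mod 61]
  = -(61/53)    [QR: 53 ≡ 1 mod 4, sign kept]
  = -(8/53)    [61 ≡ 8 mod 53]
  = (1/53)    [53 ≡ 5 mod 8 ⇒ (2/53)^3 = -1]
  = 1    [(1/53) = 1]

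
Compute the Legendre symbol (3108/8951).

1

Factor out 2: 3108 = 2^2·777. Since 8951 ≡ 7 (mod 8), (2/8951) = +1, and (2/8951)^2 = +1. Now have (777/8951).
777 ≡ 1 (mod 4), so quadratic reciprocity gives (777/8951) = (8951/777). Reduce: 8951 ≡ 404 (mod 777). Now have (404/777).
Factor out 2: 404 = 2^2·101. Since 777 ≡ 1 (mod 8), (2/777) = +1, and (2/777)^2 = +1. Now have (101/777).
101 ≡ 1 (mod 4), so quadratic reciprocity gives (101/777) = (777/101). Reduce: 777 ≡ 70 (mod 101). Now have (70/101).
Factor out 2: 70 = 2·35. Since 101 ≡ 5 (mod 8), (2/101) = -1. Now have -(35/101).
101 ≡ 1 (mod 4), so quadratic reciprocity gives (35/101) = (101/35). Reduce: 101 ≡ 31 (mod 35). Now have -(31/35).
Both 31 ≡ 3 and 35 ≡ 3 (mod 4), so reciprocity gives (31/35) = -(35/31). Reduce: 35 ≡ 4 (mod 31). Now have (4/31).
Factor out 2: 4 = 2^2. Since 31 ≡ 7 (mod 8), (2/31) = +1, and (2/31)^2 = +1. Now have (1/31).
(1/31) = 1. Collecting the sign factors: 1.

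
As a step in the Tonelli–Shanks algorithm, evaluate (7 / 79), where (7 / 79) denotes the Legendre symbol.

-1

Both 7 ≡ 3 and 79 ≡ 3 (mod 4), so reciprocity gives (7 / 79) = -(79 / 7). Reduce: 79 ≡ 2 (mod 7). Now have -(2 / 7).
Factor out 2: 2 = 2. Since 7 ≡ 7 (mod 8), (2 / 7) = +1. Now have -(1 / 7).
(1 / 7) = 1. Collecting the sign factors: -1.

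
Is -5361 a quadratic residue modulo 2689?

no

Reduce the numerator: -5361 ≡ 17 (mod 2689), so (-5361/2689) = (17/2689).
17 ≡ 1 (mod 4), so quadratic reciprocity gives (17/2689) = (2689/17). Reduce: 2689 ≡ 3 (mod 17). Now have (3/17).
17 ≡ 1 (mod 4), so quadratic reciprocity gives (3/17) = (17/3). Reduce: 17 ≡ 2 (mod 3). Now have (2/3).
Factor out 2: 2 = 2. Since 3 ≡ 3 (mod 8), (2/3) = -1. Now have -(1/3).
(1/3) = 1. Collecting the sign factors: -1.
(-5361/2689) = -1, and 2689 is prime, so -5361 is not a quadratic residue mod 2689.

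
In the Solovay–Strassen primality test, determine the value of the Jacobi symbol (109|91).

(109|91)
  = (18|91)    [109 ≡ 18 mod 91]
  = -(9|91)    [91 ≡ 3 mod 8 ⇒ (2|91) = -1]
  = -(91|9)    [QR: 9 ≡ 1 mod 4, sign kept]
  = -(1|9)    [91 ≡ 1 mod 9]
  = -1    [(1|9) = 1]

-1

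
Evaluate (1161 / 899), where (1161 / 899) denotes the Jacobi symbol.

1

(1161 / 899)
  = (262 / 899)    [1161 ≡ 262 mod 899]
  = -(131 / 899)    [899 ≡ 3 mod 8 ⇒ (2 / 899) = -1]
  = (899 / 131)    [QR: both ≡ 3 mod 4, sign flips]
  = (113 / 131)    [899 ≡ 113 mod 131]
  = (131 / 113)    [QR: 113 ≡ 1 mod 4, sign kept]
  = (18 / 113)    [131 ≡ 18 mod 113]
  = (9 / 113)    [113 ≡ 1 mod 8 ⇒ (2 / 113) = +1]
  = (113 / 9)    [QR: 9 ≡ 1 mod 4, sign kept]
  = (5 / 9)    [113 ≡ 5 mod 9]
  = (9 / 5)    [QR: 5 ≡ 1 mod 4, sign kept]
  = (4 / 5)    [9 ≡ 4 mod 5]
  = (1 / 5)    [5 ≡ 5 mod 8 ⇒ (2 / 5)^2 = +1]
  = 1    [(1 / 5) = 1]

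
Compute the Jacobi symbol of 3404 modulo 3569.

Factor out 2: 3404 = 2^2·851. Since 3569 ≡ 1 (mod 8), (2|3569) = +1, and (2|3569)^2 = +1. Now have (851|3569).
3569 ≡ 1 (mod 4), so quadratic reciprocity gives (851|3569) = (3569|851). Reduce: 3569 ≡ 165 (mod 851). Now have (165|851).
165 ≡ 1 (mod 4), so quadratic reciprocity gives (165|851) = (851|165). Reduce: 851 ≡ 26 (mod 165). Now have (26|165).
Factor out 2: 26 = 2·13. Since 165 ≡ 5 (mod 8), (2|165) = -1. Now have -(13|165).
13 ≡ 1 (mod 4), so quadratic reciprocity gives (13|165) = (165|13). Reduce: 165 ≡ 9 (mod 13). Now have -(9|13).
9 ≡ 1 (mod 4), so quadratic reciprocity gives (9|13) = (13|9). Reduce: 13 ≡ 4 (mod 9). Now have -(4|9).
Factor out 2: 4 = 2^2. Since 9 ≡ 1 (mod 8), (2|9) = +1, and (2|9)^2 = +1. Now have -(1|9).
(1|9) = 1. Collecting the sign factors: -1.

-1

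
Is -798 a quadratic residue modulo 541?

no

(-798/541)
  = (284/541)    [-798 ≡ 284 mod 541]
  = (71/541)    [541 ≡ 5 mod 8 ⇒ (2/541)^2 = +1]
  = (541/71)    [QR: 541 ≡ 1 mod 4, sign kept]
  = (44/71)    [541 ≡ 44 mod 71]
  = (11/71)    [71 ≡ 7 mod 8 ⇒ (2/71)^2 = +1]
  = -(71/11)    [QR: both ≡ 3 mod 4, sign flips]
  = -(5/11)    [71 ≡ 5 mod 11]
  = -(11/5)    [QR: 5 ≡ 1 mod 4, sign kept]
  = -(1/5)    [11 ≡ 1 mod 5]
  = -1    [(1/5) = 1]
The Legendre symbol is -1, so x^2 ≡ -798 (mod 541) has no solution.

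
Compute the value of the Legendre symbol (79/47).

1

Reduce the numerator: 79 ≡ 32 (mod 47), so (79/47) = (32/47).
Factor out 2: 32 = 2^5. Since 47 ≡ 7 (mod 8), (2/47) = +1, and (2/47)^5 = +1. Now have (1/47).
(1/47) = 1. Collecting the sign factors: 1.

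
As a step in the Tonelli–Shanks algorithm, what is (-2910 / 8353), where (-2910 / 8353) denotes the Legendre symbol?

-1

(-2910 / 8353)
  = (2910 / 8353)    [8353 ≡ 1 mod 4 ⇒ (-1 / 8353) = +1]
  = (1455 / 8353)    [8353 ≡ 1 mod 8 ⇒ (2 / 8353) = +1]
  = (8353 / 1455)    [QR: 8353 ≡ 1 mod 4, sign kept]
  = (1078 / 1455)    [8353 ≡ 1078 mod 1455]
  = (539 / 1455)    [1455 ≡ 7 mod 8 ⇒ (2 / 1455) = +1]
  = -(1455 / 539)    [QR: both ≡ 3 mod 4, sign flips]
  = -(377 / 539)    [1455 ≡ 377 mod 539]
  = -(539 / 377)    [QR: 377 ≡ 1 mod 4, sign kept]
  = -(162 / 377)    [539 ≡ 162 mod 377]
  = -(81 / 377)    [377 ≡ 1 mod 8 ⇒ (2 / 377) = +1]
  = -(377 / 81)    [QR: 81 ≡ 1 mod 4, sign kept]
  = -(53 / 81)    [377 ≡ 53 mod 81]
  = -(81 / 53)    [QR: 53 ≡ 1 mod 4, sign kept]
  = -(28 / 53)    [81 ≡ 28 mod 53]
  = -(7 / 53)    [53 ≡ 5 mod 8 ⇒ (2 / 53)^2 = +1]
  = -(53 / 7)    [QR: 53 ≡ 1 mod 4, sign kept]
  = -(4 / 7)    [53 ≡ 4 mod 7]
  = -(1 / 7)    [7 ≡ 7 mod 8 ⇒ (2 / 7)^2 = +1]
  = -1    [(1 / 7) = 1]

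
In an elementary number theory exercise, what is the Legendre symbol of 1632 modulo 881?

Reduce the numerator: 1632 ≡ 751 (mod 881), so (1632 / 881) = (751 / 881).
881 ≡ 1 (mod 4), so quadratic reciprocity gives (751 / 881) = (881 / 751). Reduce: 881 ≡ 130 (mod 751). Now have (130 / 751).
Factor out 2: 130 = 2·65. Since 751 ≡ 7 (mod 8), (2 / 751) = +1. Now have (65 / 751).
65 ≡ 1 (mod 4), so quadratic reciprocity gives (65 / 751) = (751 / 65). Reduce: 751 ≡ 36 (mod 65). Now have (36 / 65).
Factor out 2: 36 = 2^2·9. Since 65 ≡ 1 (mod 8), (2 / 65) = +1, and (2 / 65)^2 = +1. Now have (9 / 65).
9 ≡ 1 (mod 4), so quadratic reciprocity gives (9 / 65) = (65 / 9). Reduce: 65 ≡ 2 (mod 9). Now have (2 / 9).
Factor out 2: 2 = 2. Since 9 ≡ 1 (mod 8), (2 / 9) = +1. Now have (1 / 9).
(1 / 9) = 1. Collecting the sign factors: 1.

1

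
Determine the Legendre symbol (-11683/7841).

(-11683/7841)
  = (11683/7841)    [7841 ≡ 1 mod 4 ⇒ (-1/7841) = +1]
  = (3842/7841)    [11683 ≡ 3842 mod 7841]
  = (1921/7841)    [7841 ≡ 1 mod 8 ⇒ (2/7841) = +1]
  = (7841/1921)    [QR: 1921 ≡ 1 mod 4, sign kept]
  = (157/1921)    [7841 ≡ 157 mod 1921]
  = (1921/157)    [QR: 157 ≡ 1 mod 4, sign kept]
  = (37/157)    [1921 ≡ 37 mod 157]
  = (157/37)    [QR: 37 ≡ 1 mod 4, sign kept]
  = (9/37)    [157 ≡ 9 mod 37]
  = (37/9)    [QR: 9 ≡ 1 mod 4, sign kept]
  = (1/9)    [37 ≡ 1 mod 9]
  = 1    [(1/9) = 1]

1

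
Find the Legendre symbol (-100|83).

Reduce the numerator: -100 ≡ 66 (mod 83), so (-100|83) = (66|83).
Factor out 2: 66 = 2·33. Since 83 ≡ 3 (mod 8), (2|83) = -1. Now have -(33|83).
33 ≡ 1 (mod 4), so quadratic reciprocity gives (33|83) = (83|33). Reduce: 83 ≡ 17 (mod 33). Now have -(17|33).
17 ≡ 1 (mod 4), so quadratic reciprocity gives (17|33) = (33|17). Reduce: 33 ≡ 16 (mod 17). Now have -(16|17).
Factor out 2: 16 = 2^4. Since 17 ≡ 1 (mod 8), (2|17) = +1, and (2|17)^4 = +1. Now have -(1|17).
(1|17) = 1. Collecting the sign factors: -1.

-1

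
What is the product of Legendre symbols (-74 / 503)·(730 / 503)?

By multiplicativity, (-74·730 / 503) = (-74 / 503)·(730 / 503).
First factor (-74 / 503):
Pull out -1: (-74 / 503) = (-1 / 503)·(74 / 503). Since 503 ≡ 3 (mod 4), (-1 / 503) = -1. Now have -(74 / 503).
Factor out 2: 74 = 2·37. Since 503 ≡ 7 (mod 8), (2 / 503) = +1. Now have -(37 / 503).
37 ≡ 1 (mod 4), so quadratic reciprocity gives (37 / 503) = (503 / 37). Reduce: 503 ≡ 22 (mod 37). Now have -(22 / 37).
Factor out 2: 22 = 2·11. Since 37 ≡ 5 (mod 8), (2 / 37) = -1. Now have (11 / 37).
37 ≡ 1 (mod 4), so quadratic reciprocity gives (11 / 37) = (37 / 11). Reduce: 37 ≡ 4 (mod 11). Now have (4 / 11).
Factor out 2: 4 = 2^2. Since 11 ≡ 3 (mod 8), (2 / 11) = -1, and (2 / 11)^2 = +1. Now have (1 / 11).
(1 / 11) = 1. Collecting the sign factors: 1.
Second factor (730 / 503):
Reduce the numerator: 730 ≡ 227 (mod 503), so (730 / 503) = (227 / 503).
Both 227 ≡ 3 and 503 ≡ 3 (mod 4), so reciprocity gives (227 / 503) = -(503 / 227). Reduce: 503 ≡ 49 (mod 227). Now have -(49 / 227).
49 ≡ 1 (mod 4), so quadratic reciprocity gives (49 / 227) = (227 / 49). Reduce: 227 ≡ 31 (mod 49). Now have -(31 / 49).
49 ≡ 1 (mod 4), so quadratic reciprocity gives (31 / 49) = (49 / 31). Reduce: 49 ≡ 18 (mod 31). Now have -(18 / 31).
Factor out 2: 18 = 2·9. Since 31 ≡ 7 (mod 8), (2 / 31) = +1. Now have -(9 / 31).
9 ≡ 1 (mod 4), so quadratic reciprocity gives (9 / 31) = (31 / 9). Reduce: 31 ≡ 4 (mod 9). Now have -(4 / 9).
Factor out 2: 4 = 2^2. Since 9 ≡ 1 (mod 8), (2 / 9) = +1, and (2 / 9)^2 = +1. Now have -(1 / 9).
(1 / 9) = 1. Collecting the sign factors: -1.
Product: (1)·(-1) = -1.

-1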